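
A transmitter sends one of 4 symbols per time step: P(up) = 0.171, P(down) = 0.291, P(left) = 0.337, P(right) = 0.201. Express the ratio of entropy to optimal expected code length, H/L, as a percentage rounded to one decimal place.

97.4%

Entropy H = −Σ p log₂ p ≈ 1.9480 bits.
Huffman merges: 171/1000+201/1000→93/250; 291/1000+337/1000→157/250; 93/250+157/250→1. L = 2 ≈ 2.0000.
Efficiency = H/L = 1.9480/2.0000 = 97.4%.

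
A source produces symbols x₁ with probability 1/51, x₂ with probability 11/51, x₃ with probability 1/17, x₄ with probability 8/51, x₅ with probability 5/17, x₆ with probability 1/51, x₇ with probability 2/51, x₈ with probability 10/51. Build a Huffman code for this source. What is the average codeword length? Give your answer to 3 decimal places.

2.549 bits/symbol

Repeatedly combine the two least-probable nodes; the expected code length is the sum of the merged weights.
merge 1/51 + 1/51 → 2/51
merge 2/51 + 2/51 → 4/51
merge 1/17 + 4/51 → 7/51
merge 7/51 + 8/51 → 5/17
merge 10/51 + 11/51 → 7/17
merge 5/17 + 5/17 → 10/17
merge 7/17 + 10/17 → 1
L = 2/51 + 4/51 + 7/51 + 5/17 + 7/17 + 10/17 + 1 = 130/51 ≈ 2.549 bits/symbol.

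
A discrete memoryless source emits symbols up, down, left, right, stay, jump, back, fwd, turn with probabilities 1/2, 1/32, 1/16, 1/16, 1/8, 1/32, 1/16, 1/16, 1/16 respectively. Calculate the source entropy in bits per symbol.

Each probability is a power of 1/2, so log₂(1/p) is an integer.
H = Σ p·log₂(1/p) = 1/2·1 + 1/32·5 + 1/16·4 + 1/16·4 + 1/8·3 + 1/32·5 + 1/16·4 + 1/16·4 + 1/16·4 = 2.4375 bits.

2.4375 bits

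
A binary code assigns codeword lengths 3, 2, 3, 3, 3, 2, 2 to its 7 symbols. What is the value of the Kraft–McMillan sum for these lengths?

1.25

With common denominator 2^3 = 8: Σ 2^(−ℓᵢ) = 1/8 + 2/8 + 1/8 + 1/8 + 1/8 + 2/8 + 2/8 = 10/8 = 1.25.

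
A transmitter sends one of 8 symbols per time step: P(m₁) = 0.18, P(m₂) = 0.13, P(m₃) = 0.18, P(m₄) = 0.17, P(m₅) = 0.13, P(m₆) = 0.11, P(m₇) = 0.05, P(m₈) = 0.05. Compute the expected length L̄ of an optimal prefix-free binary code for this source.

2.92 bits/symbol

Repeatedly combine the two least-probable nodes; the expected code length is the sum of the merged weights.
merge 1/20 + 1/20 → 1/10
merge 1/10 + 11/100 → 21/100
merge 13/100 + 13/100 → 13/50
merge 17/100 + 9/50 → 7/20
merge 9/50 + 21/100 → 39/100
merge 13/50 + 7/20 → 61/100
merge 39/100 + 61/100 → 1
L = 1/10 + 21/100 + 13/50 + 7/20 + 39/100 + 61/100 + 1 = 73/25 = 2.92 bits/symbol.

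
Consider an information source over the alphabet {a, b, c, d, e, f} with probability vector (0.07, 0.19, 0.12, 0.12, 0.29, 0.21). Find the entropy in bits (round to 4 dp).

2.4486 bits

H = −Σ pᵢ log₂ pᵢ.
−0.07·log₂(0.07) = 0.2686
−0.19·log₂(0.19) = 0.4552
−0.12·log₂(0.12) = 0.3671
−0.12·log₂(0.12) = 0.3671
−0.29·log₂(0.29) = 0.5179
−0.21·log₂(0.21) = 0.4728
Sum ≈ 2.4486 → 2.4486 bits.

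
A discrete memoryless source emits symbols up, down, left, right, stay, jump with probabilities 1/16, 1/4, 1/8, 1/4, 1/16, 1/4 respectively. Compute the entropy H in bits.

2.375 bits

Each probability is a power of 1/2, so log₂(1/p) is an integer.
H = Σ p·log₂(1/p) = 1/16·4 + 1/4·2 + 1/8·3 + 1/4·2 + 1/16·4 + 1/4·2 = 2.375 bits.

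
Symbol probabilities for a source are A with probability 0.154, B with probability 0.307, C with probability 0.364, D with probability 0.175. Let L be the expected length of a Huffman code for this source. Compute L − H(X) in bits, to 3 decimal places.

Entropy H = −Σ p log₂ p ≈ 1.9094 bits.
Huffman merges: 77/500+7/40→329/1000; 307/1000+329/1000→159/250; 91/250+159/250→1. L = 393/200 ≈ 1.9650.
L − H = 1.9650 − 1.9094 = 0.056 bits.

0.056 bits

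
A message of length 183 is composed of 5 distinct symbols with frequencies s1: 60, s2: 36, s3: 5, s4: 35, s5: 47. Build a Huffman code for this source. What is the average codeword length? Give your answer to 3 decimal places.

2.219 bits/symbol

Probabilities are the counts divided by 183.
Repeatedly combine the two least-probable nodes; the expected code length is the sum of the merged weights.
merge 5/183 + 35/183 → 40/183
merge 12/61 + 40/183 → 76/183
merge 47/183 + 20/61 → 107/183
merge 76/183 + 107/183 → 1
L = 40/183 + 76/183 + 107/183 + 1 = 406/183 ≈ 2.219 bits/symbol.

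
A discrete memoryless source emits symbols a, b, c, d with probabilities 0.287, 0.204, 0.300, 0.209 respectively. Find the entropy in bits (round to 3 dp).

1.978 bits

H = −Σ pᵢ log₂ pᵢ.
−0.287·log₂(0.287) = 0.5169
−0.204·log₂(0.204) = 0.4678
−0.300·log₂(0.300) = 0.5211
−0.209·log₂(0.209) = 0.4720
Sum ≈ 1.9778 → 1.978 bits.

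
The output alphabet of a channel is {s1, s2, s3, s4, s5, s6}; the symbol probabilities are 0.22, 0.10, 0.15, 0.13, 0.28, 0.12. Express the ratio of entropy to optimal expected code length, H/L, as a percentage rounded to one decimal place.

99.5%

Entropy H = −Σ p log₂ p ≈ 2.4872 bits.
Huffman merges: 1/10+3/25→11/50; 13/100+3/20→7/25; 11/50+11/50→11/25; 7/25+7/25→14/25; 11/25+14/25→1. L = 5/2 ≈ 2.5000.
Efficiency = H/L = 2.4872/2.5000 = 99.5%.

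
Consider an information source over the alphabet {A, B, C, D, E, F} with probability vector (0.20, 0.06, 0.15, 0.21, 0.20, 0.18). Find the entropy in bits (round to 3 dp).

2.501 bits

H = −Σ pᵢ log₂ pᵢ.
−0.20·log₂(0.20) = 0.4644
−0.06·log₂(0.06) = 0.2435
−0.15·log₂(0.15) = 0.4105
−0.21·log₂(0.21) = 0.4728
−0.20·log₂(0.20) = 0.4644
−0.18·log₂(0.18) = 0.4453
Sum ≈ 2.5010 → 2.501 bits.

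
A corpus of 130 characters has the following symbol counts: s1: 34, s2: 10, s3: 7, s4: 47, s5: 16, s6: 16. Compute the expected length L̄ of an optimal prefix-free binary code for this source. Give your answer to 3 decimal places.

Probabilities are the counts divided by 130.
Repeatedly combine the two least-probable nodes; the expected code length is the sum of the merged weights.
merge 7/130 + 1/13 → 17/130
merge 8/65 + 8/65 → 16/65
merge 17/130 + 16/65 → 49/130
merge 17/65 + 47/130 → 81/130
merge 49/130 + 81/130 → 1
L = 17/130 + 16/65 + 49/130 + 81/130 + 1 = 309/130 ≈ 2.377 bits/symbol.

2.377 bits/symbol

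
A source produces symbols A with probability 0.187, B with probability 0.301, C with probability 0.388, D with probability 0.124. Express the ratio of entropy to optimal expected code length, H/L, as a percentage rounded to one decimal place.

Entropy H = −Σ p log₂ p ≈ 1.8771 bits.
Huffman merges: 31/250+187/1000→311/1000; 301/1000+311/1000→153/250; 97/250+153/250→1. L = 1923/1000 ≈ 1.9230.
Efficiency = H/L = 1.8771/1.9230 = 97.6%.

97.6%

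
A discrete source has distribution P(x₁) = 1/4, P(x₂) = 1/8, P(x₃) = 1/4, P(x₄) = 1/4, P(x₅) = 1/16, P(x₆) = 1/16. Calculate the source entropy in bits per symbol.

Each probability is a power of 1/2, so log₂(1/p) is an integer.
H = Σ p·log₂(1/p) = 1/4·2 + 1/8·3 + 1/4·2 + 1/4·2 + 1/16·4 + 1/16·4 = 2.375 bits.

2.375 bits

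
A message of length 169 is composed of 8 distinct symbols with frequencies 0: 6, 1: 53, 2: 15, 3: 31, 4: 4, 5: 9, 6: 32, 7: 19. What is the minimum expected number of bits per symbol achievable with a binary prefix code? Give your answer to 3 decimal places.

2.669 bits/symbol

Probabilities are the counts divided by 169.
Repeatedly combine the two least-probable nodes; the expected code length is the sum of the merged weights.
merge 4/169 + 6/169 → 10/169
merge 9/169 + 10/169 → 19/169
merge 15/169 + 19/169 → 34/169
merge 19/169 + 31/169 → 50/169
merge 32/169 + 34/169 → 66/169
merge 50/169 + 53/169 → 103/169
merge 66/169 + 103/169 → 1
L = 10/169 + 19/169 + 34/169 + 50/169 + 66/169 + 103/169 + 1 = 451/169 ≈ 2.669 bits/symbol.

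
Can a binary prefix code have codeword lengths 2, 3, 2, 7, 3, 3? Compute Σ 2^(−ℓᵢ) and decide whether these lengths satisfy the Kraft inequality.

0.8828125; yes

With common denominator 2^7 = 128: Σ 2^(−ℓᵢ) = 32/128 + 16/128 + 32/128 + 1/128 + 16/128 + 16/128 = 113/128 = 0.8828125.
Kraft's inequality requires Σ ≤ 1; here Σ = 0.8828125 ≤ 1, so such a prefix code exists.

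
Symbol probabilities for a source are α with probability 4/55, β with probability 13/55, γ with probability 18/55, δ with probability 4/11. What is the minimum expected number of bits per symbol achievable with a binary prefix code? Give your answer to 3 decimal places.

1.945 bits/symbol

Repeatedly combine the two least-probable nodes; the expected code length is the sum of the merged weights.
merge 4/55 + 13/55 → 17/55
merge 17/55 + 18/55 → 7/11
merge 4/11 + 7/11 → 1
L = 17/55 + 7/11 + 1 = 107/55 ≈ 1.945 bits/symbol.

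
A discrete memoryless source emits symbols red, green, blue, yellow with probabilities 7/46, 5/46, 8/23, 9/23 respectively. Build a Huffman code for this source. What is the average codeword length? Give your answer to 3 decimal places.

1.870 bits/symbol

Repeatedly combine the two least-probable nodes; the expected code length is the sum of the merged weights.
merge 5/46 + 7/46 → 6/23
merge 6/23 + 8/23 → 14/23
merge 9/23 + 14/23 → 1
L = 6/23 + 14/23 + 1 = 43/23 ≈ 1.870 bits/symbol.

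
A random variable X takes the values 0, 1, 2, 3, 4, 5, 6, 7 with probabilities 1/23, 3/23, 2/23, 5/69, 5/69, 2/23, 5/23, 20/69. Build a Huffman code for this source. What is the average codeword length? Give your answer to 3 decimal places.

Repeatedly combine the two least-probable nodes; the expected code length is the sum of the merged weights.
merge 1/23 + 5/69 → 8/69
merge 5/69 + 2/23 → 11/69
merge 2/23 + 8/69 → 14/69
merge 3/23 + 11/69 → 20/69
merge 14/69 + 5/23 → 29/69
merge 20/69 + 20/69 → 40/69
merge 29/69 + 40/69 → 1
L = 8/69 + 11/69 + 14/69 + 20/69 + 29/69 + 40/69 + 1 = 191/69 ≈ 2.768 bits/symbol.

2.768 bits/symbol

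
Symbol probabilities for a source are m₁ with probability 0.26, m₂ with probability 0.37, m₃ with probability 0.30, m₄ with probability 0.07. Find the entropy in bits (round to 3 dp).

H = −Σ pᵢ log₂ pᵢ.
−0.26·log₂(0.26) = 0.5053
−0.37·log₂(0.37) = 0.5307
−0.30·log₂(0.30) = 0.5211
−0.07·log₂(0.07) = 0.2686
Sum ≈ 1.8257 → 1.826 bits.

1.826 bits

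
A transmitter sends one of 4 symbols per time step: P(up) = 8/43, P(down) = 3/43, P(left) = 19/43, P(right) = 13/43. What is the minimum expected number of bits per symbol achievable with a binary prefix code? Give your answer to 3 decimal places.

Repeatedly combine the two least-probable nodes; the expected code length is the sum of the merged weights.
merge 3/43 + 8/43 → 11/43
merge 11/43 + 13/43 → 24/43
merge 19/43 + 24/43 → 1
L = 11/43 + 24/43 + 1 = 78/43 ≈ 1.814 bits/symbol.

1.814 bits/symbol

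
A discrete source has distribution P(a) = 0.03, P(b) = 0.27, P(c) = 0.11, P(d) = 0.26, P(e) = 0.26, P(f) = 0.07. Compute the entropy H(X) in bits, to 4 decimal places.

H = −Σ pᵢ log₂ pᵢ.
−0.03·log₂(0.03) = 0.1518
−0.27·log₂(0.27) = 0.5100
−0.11·log₂(0.11) = 0.3503
−0.26·log₂(0.26) = 0.5053
−0.26·log₂(0.26) = 0.5053
−0.07·log₂(0.07) = 0.2686
Sum ≈ 2.2912 → 2.2912 bits.

2.2912 bits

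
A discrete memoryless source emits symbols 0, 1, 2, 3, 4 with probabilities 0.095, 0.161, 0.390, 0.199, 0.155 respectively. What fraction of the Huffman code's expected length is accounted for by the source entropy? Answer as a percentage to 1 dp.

97.2%

Entropy H = −Σ p log₂ p ≈ 2.1570 bits.
Huffman merges: 19/200+31/200→1/4; 161/1000+199/1000→9/25; 1/4+9/25→61/100; 39/100+61/100→1. L = 111/50 ≈ 2.2200.
Efficiency = H/L = 2.1570/2.2200 = 97.2%.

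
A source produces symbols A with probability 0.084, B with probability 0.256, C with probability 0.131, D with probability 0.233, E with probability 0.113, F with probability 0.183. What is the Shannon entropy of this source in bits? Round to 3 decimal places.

2.481 bits

H = −Σ pᵢ log₂ pᵢ.
−0.084·log₂(0.084) = 0.3002
−0.256·log₂(0.256) = 0.5032
−0.131·log₂(0.131) = 0.3841
−0.233·log₂(0.233) = 0.4897
−0.113·log₂(0.113) = 0.3555
−0.183·log₂(0.183) = 0.4484
Sum ≈ 2.4810 → 2.481 bits.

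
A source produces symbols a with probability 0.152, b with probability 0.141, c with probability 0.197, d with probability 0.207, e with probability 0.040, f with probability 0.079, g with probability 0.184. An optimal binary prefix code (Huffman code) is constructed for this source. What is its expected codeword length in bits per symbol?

Repeatedly combine the two least-probable nodes; the expected code length is the sum of the merged weights.
merge 1/25 + 79/1000 → 119/1000
merge 119/1000 + 141/1000 → 13/50
merge 19/125 + 23/125 → 42/125
merge 197/1000 + 207/1000 → 101/250
merge 13/50 + 42/125 → 149/250
merge 101/250 + 149/250 → 1
L = 119/1000 + 13/50 + 42/125 + 101/250 + 149/250 + 1 = 543/200 = 2.715 bits/symbol.

2.715 bits/symbol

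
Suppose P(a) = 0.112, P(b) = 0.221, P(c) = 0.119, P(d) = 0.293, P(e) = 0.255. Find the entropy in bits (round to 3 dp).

H = −Σ pᵢ log₂ pᵢ.
−0.112·log₂(0.112) = 0.3537
−0.221·log₂(0.221) = 0.4813
−0.119·log₂(0.119) = 0.3654
−0.293·log₂(0.293) = 0.5189
−0.255·log₂(0.255) = 0.5027
Sum ≈ 2.2221 → 2.222 bits.

2.222 bits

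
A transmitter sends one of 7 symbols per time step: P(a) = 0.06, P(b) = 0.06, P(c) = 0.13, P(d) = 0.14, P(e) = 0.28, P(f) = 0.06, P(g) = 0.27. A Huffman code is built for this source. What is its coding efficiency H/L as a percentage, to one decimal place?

Entropy H = −Σ p log₂ p ≈ 2.5346 bits.
Huffman merges: 3/50+3/50→3/25; 3/50+3/25→9/50; 13/100+7/50→27/100; 9/50+27/100→9/20; 27/100+7/25→11/20; 9/20+11/20→1. L = 257/100 ≈ 2.5700.
Efficiency = H/L = 2.5346/2.5700 = 98.6%.

98.6%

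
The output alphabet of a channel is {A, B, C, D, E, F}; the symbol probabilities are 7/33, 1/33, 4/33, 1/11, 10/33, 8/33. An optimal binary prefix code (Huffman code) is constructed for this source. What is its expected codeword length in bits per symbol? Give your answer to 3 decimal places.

Repeatedly combine the two least-probable nodes; the expected code length is the sum of the merged weights.
merge 1/33 + 1/11 → 4/33
merge 4/33 + 4/33 → 8/33
merge 7/33 + 8/33 → 5/11
merge 8/33 + 10/33 → 6/11
merge 5/11 + 6/11 → 1
L = 4/33 + 8/33 + 5/11 + 6/11 + 1 = 26/11 ≈ 2.364 bits/symbol.

2.364 bits/symbol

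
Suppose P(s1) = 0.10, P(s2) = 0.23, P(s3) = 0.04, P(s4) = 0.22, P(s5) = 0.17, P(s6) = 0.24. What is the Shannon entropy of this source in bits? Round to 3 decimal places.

H = −Σ pᵢ log₂ pᵢ.
−0.10·log₂(0.10) = 0.3322
−0.23·log₂(0.23) = 0.4877
−0.04·log₂(0.04) = 0.1858
−0.22·log₂(0.22) = 0.4806
−0.17·log₂(0.17) = 0.4346
−0.24·log₂(0.24) = 0.4941
Sum ≈ 2.4149 → 2.415 bits.

2.415 bits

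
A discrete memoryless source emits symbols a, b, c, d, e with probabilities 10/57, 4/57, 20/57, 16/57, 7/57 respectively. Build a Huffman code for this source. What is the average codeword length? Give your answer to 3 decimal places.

Repeatedly combine the two least-probable nodes; the expected code length is the sum of the merged weights.
merge 4/57 + 7/57 → 11/57
merge 10/57 + 11/57 → 7/19
merge 16/57 + 20/57 → 12/19
merge 7/19 + 12/19 → 1
L = 11/57 + 7/19 + 12/19 + 1 = 125/57 ≈ 2.193 bits/symbol.

2.193 bits/symbol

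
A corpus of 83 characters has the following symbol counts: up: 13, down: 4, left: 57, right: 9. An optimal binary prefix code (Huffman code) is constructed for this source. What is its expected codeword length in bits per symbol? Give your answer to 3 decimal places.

Probabilities are the counts divided by 83.
Repeatedly combine the two least-probable nodes; the expected code length is the sum of the merged weights.
merge 4/83 + 9/83 → 13/83
merge 13/83 + 13/83 → 26/83
merge 26/83 + 57/83 → 1
L = 13/83 + 26/83 + 1 = 122/83 ≈ 1.470 bits/symbol.

1.470 bits/symbol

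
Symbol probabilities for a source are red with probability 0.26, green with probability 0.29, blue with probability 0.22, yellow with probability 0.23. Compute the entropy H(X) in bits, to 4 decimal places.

1.9914 bits

H = −Σ pᵢ log₂ pᵢ.
−0.26·log₂(0.26) = 0.5053
−0.29·log₂(0.29) = 0.5179
−0.22·log₂(0.22) = 0.4806
−0.23·log₂(0.23) = 0.4877
Sum ≈ 1.9914 → 1.9914 bits.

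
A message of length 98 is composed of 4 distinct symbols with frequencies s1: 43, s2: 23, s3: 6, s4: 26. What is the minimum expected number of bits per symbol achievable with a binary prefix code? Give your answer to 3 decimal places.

Probabilities are the counts divided by 98.
Repeatedly combine the two least-probable nodes; the expected code length is the sum of the merged weights.
merge 3/49 + 23/98 → 29/98
merge 13/49 + 29/98 → 55/98
merge 43/98 + 55/98 → 1
L = 29/98 + 55/98 + 1 = 13/7 ≈ 1.857 bits/symbol.

1.857 bits/symbol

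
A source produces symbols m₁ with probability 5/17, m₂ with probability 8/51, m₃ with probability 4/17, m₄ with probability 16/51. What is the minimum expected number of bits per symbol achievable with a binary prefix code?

Repeatedly combine the two least-probable nodes; the expected code length is the sum of the merged weights.
merge 8/51 + 4/17 → 20/51
merge 5/17 + 16/51 → 31/51
merge 20/51 + 31/51 → 1
L = 20/51 + 31/51 + 1 = 2 bits/symbol.

2 bits/symbol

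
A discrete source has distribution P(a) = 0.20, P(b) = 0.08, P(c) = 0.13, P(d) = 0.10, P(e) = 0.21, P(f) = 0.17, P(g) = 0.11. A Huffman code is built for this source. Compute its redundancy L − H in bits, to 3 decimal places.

0.042 bits

Entropy H = −Σ p log₂ p ≈ 2.7284 bits.
Huffman merges: 2/25+1/10→9/50; 11/100+13/100→6/25; 17/100+9/50→7/20; 1/5+21/100→41/100; 6/25+7/20→59/100; 41/100+59/100→1. L = 277/100 ≈ 2.7700.
L − H = 2.7700 − 2.7284 = 0.042 bits.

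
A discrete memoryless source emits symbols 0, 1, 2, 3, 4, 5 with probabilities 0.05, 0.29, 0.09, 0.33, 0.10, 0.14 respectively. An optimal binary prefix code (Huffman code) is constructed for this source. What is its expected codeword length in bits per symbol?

2.38 bits/symbol

Repeatedly combine the two least-probable nodes; the expected code length is the sum of the merged weights.
merge 1/20 + 9/100 → 7/50
merge 1/10 + 7/50 → 6/25
merge 7/50 + 6/25 → 19/50
merge 29/100 + 33/100 → 31/50
merge 19/50 + 31/50 → 1
L = 7/50 + 6/25 + 19/50 + 31/50 + 1 = 119/50 = 2.38 bits/symbol.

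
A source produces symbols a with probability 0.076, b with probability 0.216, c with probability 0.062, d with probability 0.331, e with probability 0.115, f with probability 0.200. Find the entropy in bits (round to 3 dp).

2.360 bits

H = −Σ pᵢ log₂ pᵢ.
−0.076·log₂(0.076) = 0.2826
−0.216·log₂(0.216) = 0.4776
−0.062·log₂(0.062) = 0.2487
−0.331·log₂(0.331) = 0.5280
−0.115·log₂(0.115) = 0.3588
−0.200·log₂(0.200) = 0.4644
Sum ≈ 2.3600 → 2.360 bits.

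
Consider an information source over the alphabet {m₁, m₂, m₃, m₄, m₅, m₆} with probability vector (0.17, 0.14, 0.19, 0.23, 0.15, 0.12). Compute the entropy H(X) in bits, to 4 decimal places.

H = −Σ pᵢ log₂ pᵢ.
−0.17·log₂(0.17) = 0.4346
−0.14·log₂(0.14) = 0.3971
−0.19·log₂(0.19) = 0.4552
−0.23·log₂(0.23) = 0.4877
−0.15·log₂(0.15) = 0.4105
−0.12·log₂(0.12) = 0.3671
Sum ≈ 2.5522 → 2.5522 bits.

2.5522 bits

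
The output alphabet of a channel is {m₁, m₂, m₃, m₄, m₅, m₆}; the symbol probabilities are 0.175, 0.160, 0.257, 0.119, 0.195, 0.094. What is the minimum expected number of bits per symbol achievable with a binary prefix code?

Repeatedly combine the two least-probable nodes; the expected code length is the sum of the merged weights.
merge 47/500 + 119/1000 → 213/1000
merge 4/25 + 7/40 → 67/200
merge 39/200 + 213/1000 → 51/125
merge 257/1000 + 67/200 → 74/125
merge 51/125 + 74/125 → 1
L = 213/1000 + 67/200 + 51/125 + 74/125 + 1 = 637/250 = 2.548 bits/symbol.

2.548 bits/symbol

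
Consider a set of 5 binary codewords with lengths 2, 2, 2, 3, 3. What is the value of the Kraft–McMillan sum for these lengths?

1

With common denominator 2^3 = 8: Σ 2^(−ℓᵢ) = 2/8 + 2/8 + 2/8 + 1/8 + 1/8 = 8/8 = 1.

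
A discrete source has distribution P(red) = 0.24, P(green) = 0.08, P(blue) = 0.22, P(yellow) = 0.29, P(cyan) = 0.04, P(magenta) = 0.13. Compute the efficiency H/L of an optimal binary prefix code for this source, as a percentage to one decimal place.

Entropy H = −Σ p log₂ p ≈ 2.3525 bits.
Huffman merges: 1/25+2/25→3/25; 3/25+13/100→1/4; 11/50+6/25→23/50; 1/4+29/100→27/50; 23/50+27/50→1. L = 237/100 ≈ 2.3700.
Efficiency = H/L = 2.3525/2.3700 = 99.3%.

99.3%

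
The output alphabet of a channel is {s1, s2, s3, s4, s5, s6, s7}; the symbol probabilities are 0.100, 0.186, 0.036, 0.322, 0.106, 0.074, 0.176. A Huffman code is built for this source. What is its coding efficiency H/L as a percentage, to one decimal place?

Entropy H = −Σ p log₂ p ≈ 2.5449 bits.
Huffman merges: 9/250+37/500→11/100; 1/10+53/500→103/500; 11/100+22/125→143/500; 93/500+103/500→49/125; 143/500+161/500→76/125; 49/125+76/125→1. L = 1301/500 ≈ 2.6020.
Efficiency = H/L = 2.5449/2.6020 = 97.8%.

97.8%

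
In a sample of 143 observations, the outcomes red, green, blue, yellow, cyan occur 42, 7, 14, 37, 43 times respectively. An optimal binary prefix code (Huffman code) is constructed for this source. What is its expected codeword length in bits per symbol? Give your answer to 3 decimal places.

2.147 bits/symbol

Probabilities are the counts divided by 143.
Repeatedly combine the two least-probable nodes; the expected code length is the sum of the merged weights.
merge 7/143 + 14/143 → 21/143
merge 21/143 + 37/143 → 58/143
merge 42/143 + 43/143 → 85/143
merge 58/143 + 85/143 → 1
L = 21/143 + 58/143 + 85/143 + 1 = 307/143 ≈ 2.147 bits/symbol.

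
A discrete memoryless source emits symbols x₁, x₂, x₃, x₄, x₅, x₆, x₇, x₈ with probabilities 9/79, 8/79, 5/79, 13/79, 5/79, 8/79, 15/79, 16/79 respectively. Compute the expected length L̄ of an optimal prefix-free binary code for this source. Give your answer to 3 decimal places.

2.924 bits/symbol

Repeatedly combine the two least-probable nodes; the expected code length is the sum of the merged weights.
merge 5/79 + 5/79 → 10/79
merge 8/79 + 8/79 → 16/79
merge 9/79 + 10/79 → 19/79
merge 13/79 + 15/79 → 28/79
merge 16/79 + 16/79 → 32/79
merge 19/79 + 28/79 → 47/79
merge 32/79 + 47/79 → 1
L = 10/79 + 16/79 + 19/79 + 28/79 + 32/79 + 47/79 + 1 = 231/79 ≈ 2.924 bits/symbol.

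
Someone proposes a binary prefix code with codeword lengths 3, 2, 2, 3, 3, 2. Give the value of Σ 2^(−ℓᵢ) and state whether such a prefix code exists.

With common denominator 2^3 = 8: Σ 2^(−ℓᵢ) = 1/8 + 2/8 + 2/8 + 1/8 + 1/8 + 2/8 = 9/8 = 1.125.
Kraft's inequality requires Σ ≤ 1; here Σ = 1.125 > 1, so no such prefix code exists.

1.125; no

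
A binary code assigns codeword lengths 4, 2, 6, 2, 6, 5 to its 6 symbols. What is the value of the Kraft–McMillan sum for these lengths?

With common denominator 2^6 = 64: Σ 2^(−ℓᵢ) = 4/64 + 16/64 + 1/64 + 16/64 + 1/64 + 2/64 = 40/64 = 0.625.

0.625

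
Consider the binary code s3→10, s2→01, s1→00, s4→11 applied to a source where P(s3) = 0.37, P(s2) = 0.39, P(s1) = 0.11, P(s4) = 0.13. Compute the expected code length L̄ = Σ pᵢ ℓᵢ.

2 bits/symbol

L̄ = Σ pᵢ·ℓᵢ = 0.37·2 + 0.39·2 + 0.11·2 + 0.13·2 = 2 bits/symbol.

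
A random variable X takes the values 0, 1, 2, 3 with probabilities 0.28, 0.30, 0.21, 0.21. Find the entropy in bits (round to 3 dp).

1.981 bits

H = −Σ pᵢ log₂ pᵢ.
−0.28·log₂(0.28) = 0.5142
−0.30·log₂(0.30) = 0.5211
−0.21·log₂(0.21) = 0.4728
−0.21·log₂(0.21) = 0.4728
Sum ≈ 1.9810 → 1.981 bits.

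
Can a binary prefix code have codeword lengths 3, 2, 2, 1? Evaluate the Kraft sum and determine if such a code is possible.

1.125; no

With common denominator 2^3 = 8: Σ 2^(−ℓᵢ) = 1/8 + 2/8 + 2/8 + 4/8 = 9/8 = 1.125.
Kraft's inequality requires Σ ≤ 1; here Σ = 1.125 > 1, so no such prefix code exists.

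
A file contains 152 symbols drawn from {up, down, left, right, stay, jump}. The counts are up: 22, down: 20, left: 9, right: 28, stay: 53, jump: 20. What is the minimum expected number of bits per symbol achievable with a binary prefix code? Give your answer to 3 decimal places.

Probabilities are the counts divided by 152.
Repeatedly combine the two least-probable nodes; the expected code length is the sum of the merged weights.
merge 9/152 + 5/38 → 29/152
merge 5/38 + 11/76 → 21/76
merge 7/38 + 29/152 → 3/8
merge 21/76 + 53/152 → 5/8
merge 3/8 + 5/8 → 1
L = 29/152 + 21/76 + 3/8 + 5/8 + 1 = 375/152 ≈ 2.467 bits/symbol.

2.467 bits/symbol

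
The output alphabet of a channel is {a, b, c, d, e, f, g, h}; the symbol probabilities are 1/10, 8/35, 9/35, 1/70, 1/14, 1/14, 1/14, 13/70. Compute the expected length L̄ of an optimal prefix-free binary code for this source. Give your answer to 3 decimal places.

Repeatedly combine the two least-probable nodes; the expected code length is the sum of the merged weights.
merge 1/70 + 1/14 → 3/35
merge 1/14 + 1/14 → 1/7
merge 3/35 + 1/10 → 13/70
merge 1/7 + 13/70 → 23/70
merge 13/70 + 8/35 → 29/70
merge 9/35 + 23/70 → 41/70
merge 29/70 + 41/70 → 1
L = 3/35 + 1/7 + 13/70 + 23/70 + 29/70 + 41/70 + 1 = 96/35 ≈ 2.743 bits/symbol.

2.743 bits/symbol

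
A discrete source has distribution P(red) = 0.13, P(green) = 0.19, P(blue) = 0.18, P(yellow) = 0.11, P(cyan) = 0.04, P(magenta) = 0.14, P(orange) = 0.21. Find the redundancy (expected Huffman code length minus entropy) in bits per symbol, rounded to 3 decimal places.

0.061 bits

Entropy H = −Σ p log₂ p ≈ 2.6892 bits.
Huffman merges: 1/25+11/100→3/20; 13/100+7/50→27/100; 3/20+9/50→33/100; 19/100+21/100→2/5; 27/100+33/100→3/5; 2/5+3/5→1. L = 11/4 ≈ 2.7500.
L − H = 2.7500 − 2.6892 = 0.061 bits.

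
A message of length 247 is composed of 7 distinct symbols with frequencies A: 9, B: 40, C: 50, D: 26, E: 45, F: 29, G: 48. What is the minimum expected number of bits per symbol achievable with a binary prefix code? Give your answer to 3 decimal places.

Probabilities are the counts divided by 247.
Repeatedly combine the two least-probable nodes; the expected code length is the sum of the merged weights.
merge 9/247 + 2/19 → 35/247
merge 29/247 + 35/247 → 64/247
merge 40/247 + 45/247 → 85/247
merge 48/247 + 50/247 → 98/247
merge 64/247 + 85/247 → 149/247
merge 98/247 + 149/247 → 1
L = 35/247 + 64/247 + 85/247 + 98/247 + 149/247 + 1 = 678/247 ≈ 2.745 bits/symbol.

2.745 bits/symbol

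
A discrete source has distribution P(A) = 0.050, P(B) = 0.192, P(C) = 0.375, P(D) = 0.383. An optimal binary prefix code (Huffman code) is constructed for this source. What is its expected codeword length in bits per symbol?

1.859 bits/symbol

Repeatedly combine the two least-probable nodes; the expected code length is the sum of the merged weights.
merge 1/20 + 24/125 → 121/500
merge 121/500 + 3/8 → 617/1000
merge 383/1000 + 617/1000 → 1
L = 121/500 + 617/1000 + 1 = 1859/1000 = 1.859 bits/symbol.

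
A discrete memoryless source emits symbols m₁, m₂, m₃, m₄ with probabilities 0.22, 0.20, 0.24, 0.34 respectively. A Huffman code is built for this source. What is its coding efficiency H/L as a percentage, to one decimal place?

Entropy H = −Σ p log₂ p ≈ 1.9683 bits.
Huffman merges: 1/5+11/50→21/50; 6/25+17/50→29/50; 21/50+29/50→1. L = 2 ≈ 2.0000.
Efficiency = H/L = 1.9683/2.0000 = 98.4%.

98.4%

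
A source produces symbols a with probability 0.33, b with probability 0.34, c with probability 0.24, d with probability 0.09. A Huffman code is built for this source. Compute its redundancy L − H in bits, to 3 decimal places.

0.126 bits

Entropy H = −Σ p log₂ p ≈ 1.8638 bits.
Huffman merges: 9/100+6/25→33/100; 33/100+33/100→33/50; 17/50+33/50→1. L = 199/100 ≈ 1.9900.
L − H = 1.9900 − 1.8638 = 0.126 bits.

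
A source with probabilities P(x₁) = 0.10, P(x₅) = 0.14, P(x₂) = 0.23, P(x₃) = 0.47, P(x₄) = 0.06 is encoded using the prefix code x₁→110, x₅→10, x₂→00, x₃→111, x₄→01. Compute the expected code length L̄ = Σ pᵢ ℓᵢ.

2.57 bits/symbol

L̄ = Σ pᵢ·ℓᵢ = 0.10·3 + 0.14·2 + 0.23·2 + 0.47·3 + 0.06·2 = 2.57 bits/symbol.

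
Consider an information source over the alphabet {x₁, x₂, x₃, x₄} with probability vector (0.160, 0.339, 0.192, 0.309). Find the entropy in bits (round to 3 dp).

H = −Σ pᵢ log₂ pᵢ.
−0.160·log₂(0.160) = 0.4230
−0.339·log₂(0.339) = 0.5291
−0.192·log₂(0.192) = 0.4571
−0.309·log₂(0.309) = 0.5235
Sum ≈ 1.9327 → 1.933 bits.

1.933 bits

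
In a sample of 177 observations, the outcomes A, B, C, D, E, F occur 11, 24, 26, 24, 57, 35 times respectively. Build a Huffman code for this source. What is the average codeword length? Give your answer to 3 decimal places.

2.480 bits/symbol

Probabilities are the counts divided by 177.
Repeatedly combine the two least-probable nodes; the expected code length is the sum of the merged weights.
merge 11/177 + 8/59 → 35/177
merge 8/59 + 26/177 → 50/177
merge 35/177 + 35/177 → 70/177
merge 50/177 + 19/59 → 107/177
merge 70/177 + 107/177 → 1
L = 35/177 + 50/177 + 70/177 + 107/177 + 1 = 439/177 ≈ 2.480 bits/symbol.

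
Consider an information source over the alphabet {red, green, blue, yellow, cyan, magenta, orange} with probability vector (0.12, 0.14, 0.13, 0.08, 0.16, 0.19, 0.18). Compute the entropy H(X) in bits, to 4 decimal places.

H = −Σ pᵢ log₂ pᵢ.
−0.12·log₂(0.12) = 0.3671
−0.14·log₂(0.14) = 0.3971
−0.13·log₂(0.13) = 0.3826
−0.08·log₂(0.08) = 0.2915
−0.16·log₂(0.16) = 0.4230
−0.19·log₂(0.19) = 0.4552
−0.18·log₂(0.18) = 0.4453
Sum ≈ 2.7619 → 2.7619 bits.

2.7619 bits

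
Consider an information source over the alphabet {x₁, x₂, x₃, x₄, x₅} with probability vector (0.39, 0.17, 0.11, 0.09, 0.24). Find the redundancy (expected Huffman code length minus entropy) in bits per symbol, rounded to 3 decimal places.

Entropy H = −Σ p log₂ p ≈ 2.1215 bits.
Huffman merges: 9/100+11/100→1/5; 17/100+1/5→37/100; 6/25+37/100→61/100; 39/100+61/100→1. L = 109/50 ≈ 2.1800.
L − H = 2.1800 − 2.1215 = 0.059 bits.

0.059 bits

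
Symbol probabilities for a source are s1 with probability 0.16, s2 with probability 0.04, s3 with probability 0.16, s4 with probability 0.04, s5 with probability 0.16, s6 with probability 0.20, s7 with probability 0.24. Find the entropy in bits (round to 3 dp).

2.599 bits

H = −Σ pᵢ log₂ pᵢ.
−0.16·log₂(0.16) = 0.4230
−0.04·log₂(0.04) = 0.1858
−0.16·log₂(0.16) = 0.4230
−0.04·log₂(0.04) = 0.1858
−0.16·log₂(0.16) = 0.4230
−0.20·log₂(0.20) = 0.4644
−0.24·log₂(0.24) = 0.4941
Sum ≈ 2.5991 → 2.599 bits.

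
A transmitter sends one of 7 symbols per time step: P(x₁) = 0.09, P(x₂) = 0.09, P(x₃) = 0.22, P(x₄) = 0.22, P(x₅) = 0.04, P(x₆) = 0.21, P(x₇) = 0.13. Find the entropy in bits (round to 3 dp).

2.628 bits

H = −Σ pᵢ log₂ pᵢ.
−0.09·log₂(0.09) = 0.3127
−0.09·log₂(0.09) = 0.3127
−0.22·log₂(0.22) = 0.4806
−0.22·log₂(0.22) = 0.4806
−0.04·log₂(0.04) = 0.1858
−0.21·log₂(0.21) = 0.4728
−0.13·log₂(0.13) = 0.3826
Sum ≈ 2.6277 → 2.628 bits.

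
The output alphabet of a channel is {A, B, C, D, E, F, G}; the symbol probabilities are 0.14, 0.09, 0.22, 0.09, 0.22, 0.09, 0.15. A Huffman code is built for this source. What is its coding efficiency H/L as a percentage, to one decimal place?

Entropy H = −Σ p log₂ p ≈ 2.7068 bits.
Huffman merges: 9/100+9/100→9/50; 9/100+7/50→23/100; 3/20+9/50→33/100; 11/50+11/50→11/25; 23/100+33/100→14/25; 11/25+14/25→1. L = 137/50 ≈ 2.7400.
Efficiency = H/L = 2.7068/2.7400 = 98.8%.

98.8%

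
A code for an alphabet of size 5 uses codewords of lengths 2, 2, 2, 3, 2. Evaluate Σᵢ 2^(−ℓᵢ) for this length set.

1.125

With common denominator 2^3 = 8: Σ 2^(−ℓᵢ) = 2/8 + 2/8 + 2/8 + 1/8 + 2/8 = 9/8 = 1.125.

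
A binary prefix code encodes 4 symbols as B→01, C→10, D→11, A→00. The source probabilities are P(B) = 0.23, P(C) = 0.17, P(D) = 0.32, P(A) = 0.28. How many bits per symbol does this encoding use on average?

2 bits/symbol

L̄ = Σ pᵢ·ℓᵢ = 0.23·2 + 0.17·2 + 0.32·2 + 0.28·2 = 2 bits/symbol.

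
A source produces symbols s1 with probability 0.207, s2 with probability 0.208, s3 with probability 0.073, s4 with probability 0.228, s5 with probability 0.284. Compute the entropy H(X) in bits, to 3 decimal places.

2.219 bits

H = −Σ pᵢ log₂ pᵢ.
−0.207·log₂(0.207) = 0.4704
−0.208·log₂(0.208) = 0.4712
−0.073·log₂(0.073) = 0.2756
−0.228·log₂(0.228) = 0.4863
−0.284·log₂(0.284) = 0.5158
Sum ≈ 2.2193 → 2.219 bits.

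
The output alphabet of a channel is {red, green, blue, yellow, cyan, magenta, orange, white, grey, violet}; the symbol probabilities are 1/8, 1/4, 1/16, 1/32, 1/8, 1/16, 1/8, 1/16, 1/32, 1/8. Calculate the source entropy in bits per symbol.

3.0625 bits

Each probability is a power of 1/2, so log₂(1/p) is an integer.
H = Σ p·log₂(1/p) = 1/8·3 + 1/4·2 + 1/16·4 + 1/32·5 + 1/8·3 + 1/16·4 + 1/8·3 + 1/16·4 + 1/32·5 + 1/8·3 = 3.0625 bits.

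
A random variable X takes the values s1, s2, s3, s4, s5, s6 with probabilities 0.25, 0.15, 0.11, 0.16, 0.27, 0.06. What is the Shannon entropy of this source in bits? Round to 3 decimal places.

2.437 bits

H = −Σ pᵢ log₂ pᵢ.
−0.25·log₂(0.25) = 0.5000
−0.15·log₂(0.15) = 0.4105
−0.11·log₂(0.11) = 0.3503
−0.16·log₂(0.16) = 0.4230
−0.27·log₂(0.27) = 0.5100
−0.06·log₂(0.06) = 0.2435
Sum ≈ 2.4374 → 2.437 bits.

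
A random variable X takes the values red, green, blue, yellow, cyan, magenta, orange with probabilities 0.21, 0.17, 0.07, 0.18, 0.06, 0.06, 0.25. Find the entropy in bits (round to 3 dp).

H = −Σ pᵢ log₂ pᵢ.
−0.21·log₂(0.21) = 0.4728
−0.17·log₂(0.17) = 0.4346
−0.07·log₂(0.07) = 0.2686
−0.18·log₂(0.18) = 0.4453
−0.06·log₂(0.06) = 0.2435
−0.06·log₂(0.06) = 0.2435
−0.25·log₂(0.25) = 0.5000
Sum ≈ 2.6083 → 2.608 bits.

2.608 bits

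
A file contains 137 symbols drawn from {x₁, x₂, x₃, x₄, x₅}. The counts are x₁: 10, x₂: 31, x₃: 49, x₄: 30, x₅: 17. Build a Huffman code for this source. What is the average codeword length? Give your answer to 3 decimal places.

Probabilities are the counts divided by 137.
Repeatedly combine the two least-probable nodes; the expected code length is the sum of the merged weights.
merge 10/137 + 17/137 → 27/137
merge 27/137 + 30/137 → 57/137
merge 31/137 + 49/137 → 80/137
merge 57/137 + 80/137 → 1
L = 27/137 + 57/137 + 80/137 + 1 = 301/137 ≈ 2.197 bits/symbol.

2.197 bits/symbol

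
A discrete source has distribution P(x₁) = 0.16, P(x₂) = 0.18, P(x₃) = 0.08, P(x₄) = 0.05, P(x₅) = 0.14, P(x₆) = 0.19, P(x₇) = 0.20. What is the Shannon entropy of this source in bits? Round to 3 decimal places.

H = −Σ pᵢ log₂ pᵢ.
−0.16·log₂(0.16) = 0.4230
−0.18·log₂(0.18) = 0.4453
−0.08·log₂(0.08) = 0.2915
−0.05·log₂(0.05) = 0.2161
−0.14·log₂(0.14) = 0.3971
−0.19·log₂(0.19) = 0.4552
−0.20·log₂(0.20) = 0.4644
Sum ≈ 2.6927 → 2.693 bits.

2.693 bits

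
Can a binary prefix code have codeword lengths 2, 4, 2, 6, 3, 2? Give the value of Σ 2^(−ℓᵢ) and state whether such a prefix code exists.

0.953125; yes

With common denominator 2^6 = 64: Σ 2^(−ℓᵢ) = 16/64 + 4/64 + 16/64 + 1/64 + 8/64 + 16/64 = 61/64 = 0.953125.
Kraft's inequality requires Σ ≤ 1; here Σ = 0.953125 ≤ 1, so such a prefix code exists.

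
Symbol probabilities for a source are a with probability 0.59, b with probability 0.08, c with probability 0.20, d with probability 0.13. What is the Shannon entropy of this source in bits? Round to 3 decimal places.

H = −Σ pᵢ log₂ pᵢ.
−0.59·log₂(0.59) = 0.4491
−0.08·log₂(0.08) = 0.2915
−0.20·log₂(0.20) = 0.4644
−0.13·log₂(0.13) = 0.3826
Sum ≈ 1.5877 → 1.588 bits.

1.588 bits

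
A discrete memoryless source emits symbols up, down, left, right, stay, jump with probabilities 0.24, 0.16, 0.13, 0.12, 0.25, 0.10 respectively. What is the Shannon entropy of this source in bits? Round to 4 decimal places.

2.4991 bits

H = −Σ pᵢ log₂ pᵢ.
−0.24·log₂(0.24) = 0.4941
−0.16·log₂(0.16) = 0.4230
−0.13·log₂(0.13) = 0.3826
−0.12·log₂(0.12) = 0.3671
−0.25·log₂(0.25) = 0.5000
−0.10·log₂(0.10) = 0.3322
Sum ≈ 2.4991 → 2.4991 bits.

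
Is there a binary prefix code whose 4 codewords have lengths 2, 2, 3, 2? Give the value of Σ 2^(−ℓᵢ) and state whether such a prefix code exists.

With common denominator 2^3 = 8: Σ 2^(−ℓᵢ) = 2/8 + 2/8 + 1/8 + 2/8 = 7/8 = 0.875.
Kraft's inequality requires Σ ≤ 1; here Σ = 0.875 ≤ 1, so such a prefix code exists.

0.875; yes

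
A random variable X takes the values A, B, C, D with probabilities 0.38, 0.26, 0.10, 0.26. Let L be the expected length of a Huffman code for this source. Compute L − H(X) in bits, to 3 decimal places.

0.107 bits

Entropy H = −Σ p log₂ p ≈ 1.8732 bits.
Huffman merges: 1/10+13/50→9/25; 13/50+9/25→31/50; 19/50+31/50→1. L = 99/50 ≈ 1.9800.
L − H = 1.9800 − 1.8732 = 0.107 bits.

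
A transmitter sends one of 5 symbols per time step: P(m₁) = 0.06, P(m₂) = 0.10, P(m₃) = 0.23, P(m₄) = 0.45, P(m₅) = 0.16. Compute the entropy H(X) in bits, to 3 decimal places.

2.005 bits

H = −Σ pᵢ log₂ pᵢ.
−0.06·log₂(0.06) = 0.2435
−0.10·log₂(0.10) = 0.3322
−0.23·log₂(0.23) = 0.4877
−0.45·log₂(0.45) = 0.5184
−0.16·log₂(0.16) = 0.4230
Sum ≈ 2.0048 → 2.005 bits.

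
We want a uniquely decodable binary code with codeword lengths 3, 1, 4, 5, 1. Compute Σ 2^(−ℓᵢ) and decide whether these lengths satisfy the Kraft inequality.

With common denominator 2^5 = 32: Σ 2^(−ℓᵢ) = 4/32 + 16/32 + 2/32 + 1/32 + 16/32 = 39/32 = 1.21875.
Kraft's inequality requires Σ ≤ 1; here Σ = 1.21875 > 1, so no such prefix code exists.

1.21875; no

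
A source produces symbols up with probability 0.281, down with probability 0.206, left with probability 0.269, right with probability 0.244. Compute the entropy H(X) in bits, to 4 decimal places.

H = −Σ pᵢ log₂ pᵢ.
−0.281·log₂(0.281) = 0.5146
−0.206·log₂(0.206) = 0.4695
−0.269·log₂(0.269) = 0.5096
−0.244·log₂(0.244) = 0.4966
Sum ≈ 1.9903 → 1.9903 bits.

1.9903 bits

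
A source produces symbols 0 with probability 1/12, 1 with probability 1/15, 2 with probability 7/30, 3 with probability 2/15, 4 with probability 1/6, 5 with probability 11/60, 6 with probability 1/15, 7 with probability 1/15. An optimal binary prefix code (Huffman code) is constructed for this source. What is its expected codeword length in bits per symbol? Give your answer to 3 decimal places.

2.867 bits/symbol

Repeatedly combine the two least-probable nodes; the expected code length is the sum of the merged weights.
merge 1/15 + 1/15 → 2/15
merge 1/15 + 1/12 → 3/20
merge 2/15 + 2/15 → 4/15
merge 3/20 + 1/6 → 19/60
merge 11/60 + 7/30 → 5/12
merge 4/15 + 19/60 → 7/12
merge 5/12 + 7/12 → 1
L = 2/15 + 3/20 + 4/15 + 19/60 + 5/12 + 7/12 + 1 = 43/15 ≈ 2.867 bits/symbol.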